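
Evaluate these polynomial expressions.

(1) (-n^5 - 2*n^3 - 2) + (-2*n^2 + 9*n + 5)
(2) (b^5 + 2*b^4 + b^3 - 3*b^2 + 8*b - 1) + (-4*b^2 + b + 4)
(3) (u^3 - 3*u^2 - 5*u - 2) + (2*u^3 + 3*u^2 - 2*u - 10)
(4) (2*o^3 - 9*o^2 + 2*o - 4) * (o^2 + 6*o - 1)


(1) = -n^5 - 2*n^3 - 2*n^2 + 9*n + 3
(2) = b^5 + 2*b^4 + b^3 - 7*b^2 + 9*b + 3
(3) = 3*u^3 - 7*u - 12
(4) = 2*o^5 + 3*o^4 - 54*o^3 + 17*o^2 - 26*o + 4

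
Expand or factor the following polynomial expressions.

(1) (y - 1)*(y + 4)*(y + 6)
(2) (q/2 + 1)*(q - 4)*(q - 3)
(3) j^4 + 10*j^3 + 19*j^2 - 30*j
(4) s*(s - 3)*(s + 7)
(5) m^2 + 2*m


(1) = y^3 + 9*y^2 + 14*y - 24
(2) = q^3/2 - 5*q^2/2 - q + 12
(3) = j*(j - 1)*(j + 5)*(j + 6)
(4) = s^3 + 4*s^2 - 21*s
(5) = m*(m + 2)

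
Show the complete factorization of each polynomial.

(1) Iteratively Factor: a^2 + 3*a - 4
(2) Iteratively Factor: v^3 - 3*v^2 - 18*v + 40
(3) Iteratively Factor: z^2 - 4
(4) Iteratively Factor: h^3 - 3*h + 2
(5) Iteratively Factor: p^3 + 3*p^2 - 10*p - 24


(1) = (a - 1)*(a + 4)
(2) = (v - 5)*(v^2 + 2*v - 8) = (v - 5)*(v - 2)*(v + 4)
(3) = (z + 2)*(z - 2)
(4) = (h + 2)*(h^2 - 2*h + 1) = (h - 1)*(h + 2)*(h - 1)
(5) = (p + 2)*(p^2 + p - 12) = (p - 3)*(p + 2)*(p + 4)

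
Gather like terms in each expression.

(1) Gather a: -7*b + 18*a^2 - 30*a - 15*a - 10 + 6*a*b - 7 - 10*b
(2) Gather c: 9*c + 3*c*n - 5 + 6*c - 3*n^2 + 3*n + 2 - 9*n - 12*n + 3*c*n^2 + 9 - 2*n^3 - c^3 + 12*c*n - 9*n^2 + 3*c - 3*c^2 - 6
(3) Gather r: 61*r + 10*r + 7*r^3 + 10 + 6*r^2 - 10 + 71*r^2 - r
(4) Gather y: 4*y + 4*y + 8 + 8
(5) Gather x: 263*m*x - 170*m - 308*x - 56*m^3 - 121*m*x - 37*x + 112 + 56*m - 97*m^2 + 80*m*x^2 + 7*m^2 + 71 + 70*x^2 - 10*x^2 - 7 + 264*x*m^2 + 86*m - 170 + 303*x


(1) = 18*a^2 + a*(6*b - 45) - 17*b - 17
(2) = -c^3 - 3*c^2 + c*(3*n^2 + 15*n + 18) - 2*n^3 - 12*n^2 - 18*n
(3) = 7*r^3 + 77*r^2 + 70*r
(4) = 8*y + 16
(5) = -56*m^3 - 90*m^2 - 28*m + x^2*(80*m + 60) + x*(264*m^2 + 142*m - 42) + 6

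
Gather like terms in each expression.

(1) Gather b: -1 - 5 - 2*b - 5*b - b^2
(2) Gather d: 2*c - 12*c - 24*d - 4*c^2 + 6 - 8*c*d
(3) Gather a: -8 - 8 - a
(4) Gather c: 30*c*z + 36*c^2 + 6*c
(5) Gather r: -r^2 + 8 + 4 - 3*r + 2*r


(1) = -b^2 - 7*b - 6
(2) = -4*c^2 - 10*c + d*(-8*c - 24) + 6
(3) = -a - 16
(4) = 36*c^2 + c*(30*z + 6)
(5) = -r^2 - r + 12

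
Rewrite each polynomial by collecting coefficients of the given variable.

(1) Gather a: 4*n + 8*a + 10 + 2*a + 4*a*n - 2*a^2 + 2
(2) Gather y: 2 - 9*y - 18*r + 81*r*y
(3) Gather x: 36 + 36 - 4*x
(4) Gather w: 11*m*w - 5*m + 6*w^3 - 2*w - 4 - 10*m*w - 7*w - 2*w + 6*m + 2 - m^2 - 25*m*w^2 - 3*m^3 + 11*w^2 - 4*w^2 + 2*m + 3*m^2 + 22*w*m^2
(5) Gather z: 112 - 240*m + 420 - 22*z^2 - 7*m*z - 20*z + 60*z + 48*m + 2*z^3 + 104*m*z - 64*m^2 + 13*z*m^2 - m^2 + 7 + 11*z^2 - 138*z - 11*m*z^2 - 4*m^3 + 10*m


(1) = -2*a^2 + a*(4*n + 10) + 4*n + 12
(2) = -18*r + y*(81*r - 9) + 2
(3) = 72 - 4*x
(4) = -3*m^3 + 2*m^2 + 3*m + 6*w^3 + w^2*(7 - 25*m) + w*(22*m^2 + m - 11) - 2
(5) = -4*m^3 - 65*m^2 - 182*m + 2*z^3 + z^2*(-11*m - 11) + z*(13*m^2 + 97*m - 98) + 539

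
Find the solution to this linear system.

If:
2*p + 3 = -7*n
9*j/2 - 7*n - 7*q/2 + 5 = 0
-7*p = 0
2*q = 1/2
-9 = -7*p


Then:
No Solution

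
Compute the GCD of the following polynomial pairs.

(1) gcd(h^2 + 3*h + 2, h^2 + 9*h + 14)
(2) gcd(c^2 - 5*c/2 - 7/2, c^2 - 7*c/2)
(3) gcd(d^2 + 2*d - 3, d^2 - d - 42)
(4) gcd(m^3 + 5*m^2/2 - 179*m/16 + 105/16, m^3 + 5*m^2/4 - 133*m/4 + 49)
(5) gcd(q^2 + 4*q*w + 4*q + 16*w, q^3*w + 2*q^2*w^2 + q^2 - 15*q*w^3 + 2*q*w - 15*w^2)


(1) = h + 2
(2) = gcd((c - 7/2)*(c + 1), c*(c - 7/2)) = c - 7/2
(3) = 1
(4) = m - 7/4
(5) = gcd((q + 4)*(q + 4*w), (q - 3*w)*(q + 5*w)*(q*w + 1)) = 1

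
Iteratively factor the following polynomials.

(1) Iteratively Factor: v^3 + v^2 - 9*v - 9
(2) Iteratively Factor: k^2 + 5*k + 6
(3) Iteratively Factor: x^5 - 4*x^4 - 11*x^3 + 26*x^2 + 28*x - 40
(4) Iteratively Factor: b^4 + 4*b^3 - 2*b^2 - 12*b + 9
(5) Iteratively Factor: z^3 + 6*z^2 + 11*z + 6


(1) = (v + 1)*(v^2 - 9) = (v + 1)*(v + 3)*(v - 3)
(2) = (k + 2)*(k + 3)
(3) = (x - 5)*(x^4 + x^3 - 6*x^2 - 4*x + 8) = (x - 5)*(x - 1)*(x^3 + 2*x^2 - 4*x - 8) = (x - 5)*(x - 2)*(x - 1)*(x^2 + 4*x + 4) = (x - 5)*(x - 2)*(x - 1)*(x + 2)*(x + 2)
(4) = (b - 1)*(b^3 + 5*b^2 + 3*b - 9) = (b - 1)*(b + 3)*(b^2 + 2*b - 3) = (b - 1)*(b + 3)^2*(b - 1)
(5) = (z + 2)*(z^2 + 4*z + 3) = (z + 1)*(z + 2)*(z + 3)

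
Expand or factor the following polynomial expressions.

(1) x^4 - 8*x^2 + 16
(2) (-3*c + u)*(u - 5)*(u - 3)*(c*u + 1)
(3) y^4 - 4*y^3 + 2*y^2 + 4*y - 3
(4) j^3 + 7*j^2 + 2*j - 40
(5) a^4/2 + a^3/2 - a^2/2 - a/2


(1) = (x - 2)^2*(x + 2)^2
(2) = -3*c^2*u^3 + 24*c^2*u^2 - 45*c^2*u + c*u^4 - 8*c*u^3 + 12*c*u^2 + 24*c*u - 45*c + u^3 - 8*u^2 + 15*u
(3) = (y - 3)*(y - 1)^2*(y + 1)
(4) = (j - 2)*(j + 4)*(j + 5)
(5) = a*(a/2 + 1/2)*(a - 1)*(a + 1)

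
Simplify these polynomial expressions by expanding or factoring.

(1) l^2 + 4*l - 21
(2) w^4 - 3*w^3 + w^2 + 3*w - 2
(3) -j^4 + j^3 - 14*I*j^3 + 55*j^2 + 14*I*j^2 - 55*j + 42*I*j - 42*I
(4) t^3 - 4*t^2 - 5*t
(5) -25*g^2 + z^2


(1) = (l - 3)*(l + 7)
(2) = (w - 2)*(w - 1)^2*(w + 1)
(3) = (j + 6*I)*(j + 7*I)*(-I*j + 1)*(-I*j + I)
(4) = t*(t - 5)*(t + 1)
(5) = (-5*g + z)*(5*g + z)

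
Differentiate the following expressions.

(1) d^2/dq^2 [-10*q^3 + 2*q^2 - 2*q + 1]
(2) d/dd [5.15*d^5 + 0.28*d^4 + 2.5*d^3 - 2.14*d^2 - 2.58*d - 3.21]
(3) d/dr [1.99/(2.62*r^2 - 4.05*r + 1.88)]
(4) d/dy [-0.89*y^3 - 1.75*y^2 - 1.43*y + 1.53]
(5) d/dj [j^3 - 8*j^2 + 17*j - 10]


(1) = 4 - 60*q
(2) = 25.75*d^4 + 1.12*d^3 + 7.5*d^2 - 4.28*d - 2.58
(3) = (8.0595 - 10.4276*r)/(2.62*r^2 - 4.05*r + 1.88)^2
(4) = -2.67*y^2 - 3.5*y - 1.43
(5) = 3*j^2 - 16*j + 17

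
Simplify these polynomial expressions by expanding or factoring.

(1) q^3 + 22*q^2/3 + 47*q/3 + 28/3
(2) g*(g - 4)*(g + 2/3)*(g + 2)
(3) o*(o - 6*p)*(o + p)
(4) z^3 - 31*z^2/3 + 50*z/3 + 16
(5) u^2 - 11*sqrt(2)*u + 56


(1) = (q + 1)*(q + 7/3)*(q + 4)
(2) = g^4 - 4*g^3/3 - 28*g^2/3 - 16*g/3
(3) = o^3 - 5*o^2*p - 6*o*p^2
(4) = (z - 8)*(z - 3)*(z + 2/3)
(5) = (u - 7*sqrt(2))*(u - 4*sqrt(2))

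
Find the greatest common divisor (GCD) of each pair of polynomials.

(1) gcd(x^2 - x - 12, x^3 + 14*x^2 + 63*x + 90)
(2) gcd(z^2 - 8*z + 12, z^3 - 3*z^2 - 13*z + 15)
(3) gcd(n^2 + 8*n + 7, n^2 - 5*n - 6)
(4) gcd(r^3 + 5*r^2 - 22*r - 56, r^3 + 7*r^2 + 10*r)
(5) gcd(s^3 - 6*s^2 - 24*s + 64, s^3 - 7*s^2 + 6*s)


(1) = x + 3
(2) = 1
(3) = gcd((n + 1)*(n + 7), (n - 6)*(n + 1)) = n + 1
(4) = r + 2
(5) = 1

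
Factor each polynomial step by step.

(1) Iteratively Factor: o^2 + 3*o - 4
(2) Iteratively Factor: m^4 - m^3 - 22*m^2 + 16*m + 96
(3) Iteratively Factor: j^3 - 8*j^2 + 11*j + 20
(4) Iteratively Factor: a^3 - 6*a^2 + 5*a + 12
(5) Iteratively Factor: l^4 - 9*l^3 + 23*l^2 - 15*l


(1) = (o - 1)*(o + 4)
(2) = (m + 4)*(m^3 - 5*m^2 - 2*m + 24) = (m - 4)*(m + 4)*(m^2 - m - 6) = (m - 4)*(m + 2)*(m + 4)*(m - 3)
(3) = (j + 1)*(j^2 - 9*j + 20) = (j - 5)*(j + 1)*(j - 4)
(4) = (a - 4)*(a^2 - 2*a - 3) = (a - 4)*(a - 3)*(a + 1)
(5) = (l - 5)*(l^3 - 4*l^2 + 3*l) = (l - 5)*(l - 1)*(l^2 - 3*l) = l*(l - 5)*(l - 1)*(l - 3)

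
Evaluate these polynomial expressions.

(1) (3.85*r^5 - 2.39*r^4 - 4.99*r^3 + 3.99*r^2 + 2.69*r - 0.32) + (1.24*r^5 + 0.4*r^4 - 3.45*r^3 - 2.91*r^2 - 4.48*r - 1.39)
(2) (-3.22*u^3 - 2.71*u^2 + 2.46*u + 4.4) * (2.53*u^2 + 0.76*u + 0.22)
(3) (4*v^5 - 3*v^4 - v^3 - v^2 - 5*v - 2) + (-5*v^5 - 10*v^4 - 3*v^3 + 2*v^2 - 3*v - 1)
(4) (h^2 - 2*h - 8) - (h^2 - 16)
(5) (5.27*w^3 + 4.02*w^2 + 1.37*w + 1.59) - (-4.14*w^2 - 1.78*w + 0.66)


(1) = 5.09*r^5 - 1.99*r^4 - 8.44*r^3 + 1.08*r^2 - 1.79*r - 1.71
(2) = -8.1466*u^5 - 9.3035*u^4 + 3.4558*u^3 + 12.4054*u^2 + 3.8852*u + 0.968
(3) = -v^5 - 13*v^4 - 4*v^3 + v^2 - 8*v - 3
(4) = 8 - 2*h
(5) = 5.27*w^3 + 8.16*w^2 + 3.15*w + 0.93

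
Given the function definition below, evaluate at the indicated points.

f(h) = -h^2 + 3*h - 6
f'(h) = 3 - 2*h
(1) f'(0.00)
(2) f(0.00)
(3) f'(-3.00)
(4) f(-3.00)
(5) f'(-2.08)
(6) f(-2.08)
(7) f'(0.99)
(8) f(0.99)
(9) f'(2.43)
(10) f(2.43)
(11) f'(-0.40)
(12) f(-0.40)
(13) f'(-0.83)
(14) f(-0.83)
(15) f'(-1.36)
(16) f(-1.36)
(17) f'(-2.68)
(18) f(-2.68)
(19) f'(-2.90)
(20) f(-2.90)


(1) = 3.00
(2) = -6.00
(3) = 9.00
(4) = -24.00
(5) = 7.16
(6) = -16.57
(7) = 1.02
(8) = -4.01
(9) = -1.86
(10) = -4.61
(11) = 3.80
(12) = -7.36
(13) = 4.66
(14) = -9.18
(15) = 5.72
(16) = -11.93
(17) = 8.36
(18) = -21.22
(19) = 8.80
(20) = -23.11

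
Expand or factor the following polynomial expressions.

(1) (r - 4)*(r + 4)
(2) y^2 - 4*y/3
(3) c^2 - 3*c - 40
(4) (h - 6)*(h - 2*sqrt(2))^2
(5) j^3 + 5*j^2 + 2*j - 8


(1) = r^2 - 16
(2) = y*(y - 4/3)
(3) = (c - 8)*(c + 5)
(4) = h^3 - 6*h^2 - 4*sqrt(2)*h^2 + 8*h + 24*sqrt(2)*h - 48
(5) = (j - 1)*(j + 2)*(j + 4)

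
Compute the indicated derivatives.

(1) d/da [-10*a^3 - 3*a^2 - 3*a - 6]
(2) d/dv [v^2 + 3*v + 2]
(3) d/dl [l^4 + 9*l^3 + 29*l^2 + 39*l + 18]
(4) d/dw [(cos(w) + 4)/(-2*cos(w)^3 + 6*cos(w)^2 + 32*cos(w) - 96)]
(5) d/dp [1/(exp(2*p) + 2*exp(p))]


(1) = -30*a^2 - 6*a - 3
(2) = 2*v + 3
(3) = 4*l^3 + 27*l^2 + 58*l + 39
(4) = (7 - 2*cos(w))*sin(w)/(2*(cos(w) - 4)^2*(cos(w) - 3)^2)
(5) = -(2*exp(p) + 2)*exp(-p)/(exp(p) + 2)^2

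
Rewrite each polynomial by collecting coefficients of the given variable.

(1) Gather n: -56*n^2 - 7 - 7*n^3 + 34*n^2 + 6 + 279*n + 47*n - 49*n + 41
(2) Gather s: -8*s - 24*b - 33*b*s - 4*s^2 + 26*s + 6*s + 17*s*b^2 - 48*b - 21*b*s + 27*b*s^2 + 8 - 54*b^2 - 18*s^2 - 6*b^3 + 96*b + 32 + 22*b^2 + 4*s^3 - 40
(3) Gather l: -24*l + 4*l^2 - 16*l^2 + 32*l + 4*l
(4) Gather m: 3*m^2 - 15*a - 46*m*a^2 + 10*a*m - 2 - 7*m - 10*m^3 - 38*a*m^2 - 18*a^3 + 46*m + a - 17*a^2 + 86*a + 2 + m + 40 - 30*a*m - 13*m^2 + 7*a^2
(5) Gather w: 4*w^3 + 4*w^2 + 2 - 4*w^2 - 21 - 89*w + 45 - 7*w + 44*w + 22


(1) = -7*n^3 - 22*n^2 + 277*n + 40
(2) = -6*b^3 - 32*b^2 + 24*b + 4*s^3 + s^2*(27*b - 22) + s*(17*b^2 - 54*b + 24)
(3) = -12*l^2 + 12*l
(4) = -18*a^3 - 10*a^2 + 72*a - 10*m^3 + m^2*(-38*a - 10) + m*(-46*a^2 - 20*a + 40) + 40
(5) = 4*w^3 - 52*w + 48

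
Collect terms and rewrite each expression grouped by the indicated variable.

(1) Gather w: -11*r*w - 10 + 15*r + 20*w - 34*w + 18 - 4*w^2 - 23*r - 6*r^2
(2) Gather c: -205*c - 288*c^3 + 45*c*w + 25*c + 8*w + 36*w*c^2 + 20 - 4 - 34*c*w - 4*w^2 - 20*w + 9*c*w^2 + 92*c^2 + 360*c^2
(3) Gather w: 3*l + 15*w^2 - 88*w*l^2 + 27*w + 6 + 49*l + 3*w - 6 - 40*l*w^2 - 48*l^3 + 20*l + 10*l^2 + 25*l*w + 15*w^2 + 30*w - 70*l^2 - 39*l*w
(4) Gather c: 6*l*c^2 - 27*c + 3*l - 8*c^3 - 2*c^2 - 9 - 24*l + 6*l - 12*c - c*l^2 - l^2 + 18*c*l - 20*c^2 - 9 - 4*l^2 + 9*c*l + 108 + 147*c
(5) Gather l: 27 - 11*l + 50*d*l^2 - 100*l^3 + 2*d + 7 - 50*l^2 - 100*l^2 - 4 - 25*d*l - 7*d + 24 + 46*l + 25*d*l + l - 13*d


(1) = -6*r^2 - 8*r - 4*w^2 + w*(-11*r - 14) + 8
(2) = -288*c^3 + c^2*(36*w + 452) + c*(9*w^2 + 11*w - 180) - 4*w^2 - 12*w + 16
(3) = -48*l^3 - 60*l^2 + 72*l + w^2*(30 - 40*l) + w*(-88*l^2 - 14*l + 60)
(4) = -8*c^3 + c^2*(6*l - 22) + c*(-l^2 + 27*l + 108) - 5*l^2 - 15*l + 90
(5) = -18*d - 100*l^3 + l^2*(50*d - 150) + 36*l + 54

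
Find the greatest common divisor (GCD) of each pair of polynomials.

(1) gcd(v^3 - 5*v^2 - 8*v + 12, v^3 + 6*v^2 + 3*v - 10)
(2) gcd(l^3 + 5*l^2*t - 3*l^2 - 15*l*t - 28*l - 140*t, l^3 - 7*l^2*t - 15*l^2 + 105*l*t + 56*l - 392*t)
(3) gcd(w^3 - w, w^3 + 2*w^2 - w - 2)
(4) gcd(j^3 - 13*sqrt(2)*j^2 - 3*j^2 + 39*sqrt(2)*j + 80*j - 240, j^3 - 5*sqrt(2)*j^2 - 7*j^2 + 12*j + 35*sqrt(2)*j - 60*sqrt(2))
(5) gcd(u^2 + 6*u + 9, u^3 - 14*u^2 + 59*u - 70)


(1) = v^2 + v - 2
(2) = gcd((l - 7)*(l + 4)*(l + 5*t), (l - 8)*(l - 7)*(l - 7*t)) = l - 7
(3) = gcd(w*(w - 1)*(w + 1), (w - 1)*(w + 1)*(w + 2)) = w^2 - 1
(4) = gcd((j - 3)*(j - 8*sqrt(2))*(j - 5*sqrt(2)), (j - 4)*(j - 3)*(j - 5*sqrt(2))) = j^2 + j*(-5*sqrt(2) - 3) + 15*sqrt(2)
(5) = gcd((u + 3)^2, (u - 7)*(u - 5)*(u - 2)) = 1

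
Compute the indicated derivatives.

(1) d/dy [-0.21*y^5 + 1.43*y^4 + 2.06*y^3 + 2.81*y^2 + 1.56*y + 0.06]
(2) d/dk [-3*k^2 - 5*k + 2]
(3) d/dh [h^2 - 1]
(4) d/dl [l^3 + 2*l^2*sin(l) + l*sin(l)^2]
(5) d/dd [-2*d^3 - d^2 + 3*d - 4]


(1) = -1.05*y^4 + 5.72*y^3 + 6.18*y^2 + 5.62*y + 1.56
(2) = -6*k - 5
(3) = 2*h
(4) = 2*l^2*cos(l) + 3*l^2 + 4*l*sin(l) + l*sin(2*l) + sin(l)^2
(5) = -6*d^2 - 2*d + 3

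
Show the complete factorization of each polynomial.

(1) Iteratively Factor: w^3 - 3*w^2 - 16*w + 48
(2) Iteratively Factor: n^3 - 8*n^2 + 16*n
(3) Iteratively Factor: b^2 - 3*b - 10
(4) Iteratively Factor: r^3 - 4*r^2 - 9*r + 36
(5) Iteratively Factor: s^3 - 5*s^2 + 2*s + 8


(1) = (w + 4)*(w^2 - 7*w + 12) = (w - 4)*(w + 4)*(w - 3)
(2) = (n)*(n^2 - 8*n + 16) = n*(n - 4)*(n - 4)
(3) = (b + 2)*(b - 5)
(4) = (r - 3)*(r^2 - r - 12) = (r - 3)*(r + 3)*(r - 4)
(5) = (s + 1)*(s^2 - 6*s + 8) = (s - 2)*(s + 1)*(s - 4)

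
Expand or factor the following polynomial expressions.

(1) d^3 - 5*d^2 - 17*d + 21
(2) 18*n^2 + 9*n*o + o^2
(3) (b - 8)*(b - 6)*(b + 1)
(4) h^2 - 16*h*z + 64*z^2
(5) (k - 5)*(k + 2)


(1) = (d - 7)*(d - 1)*(d + 3)
(2) = (3*n + o)*(6*n + o)
(3) = b^3 - 13*b^2 + 34*b + 48
(4) = (h - 8*z)^2
(5) = k^2 - 3*k - 10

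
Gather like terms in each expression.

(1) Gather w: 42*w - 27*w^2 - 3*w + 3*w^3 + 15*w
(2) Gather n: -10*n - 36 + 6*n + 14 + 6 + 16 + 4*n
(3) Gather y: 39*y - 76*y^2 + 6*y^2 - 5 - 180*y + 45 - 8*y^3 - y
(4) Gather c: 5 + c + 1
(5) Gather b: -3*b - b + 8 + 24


(1) = 3*w^3 - 27*w^2 + 54*w
(2) = 0
(3) = -8*y^3 - 70*y^2 - 142*y + 40
(4) = c + 6
(5) = 32 - 4*b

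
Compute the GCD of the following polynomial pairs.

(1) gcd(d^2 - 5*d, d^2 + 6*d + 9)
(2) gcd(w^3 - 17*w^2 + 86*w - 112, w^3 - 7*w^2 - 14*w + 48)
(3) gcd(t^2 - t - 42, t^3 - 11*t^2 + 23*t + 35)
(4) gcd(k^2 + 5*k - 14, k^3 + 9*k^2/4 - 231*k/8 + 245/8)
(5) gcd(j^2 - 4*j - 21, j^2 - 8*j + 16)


(1) = 1
(2) = w^2 - 10*w + 16
(3) = t - 7
(4) = gcd((k - 2)*(k + 7), (k - 7/2)*(k - 5/4)*(k + 7)) = k + 7
(5) = 1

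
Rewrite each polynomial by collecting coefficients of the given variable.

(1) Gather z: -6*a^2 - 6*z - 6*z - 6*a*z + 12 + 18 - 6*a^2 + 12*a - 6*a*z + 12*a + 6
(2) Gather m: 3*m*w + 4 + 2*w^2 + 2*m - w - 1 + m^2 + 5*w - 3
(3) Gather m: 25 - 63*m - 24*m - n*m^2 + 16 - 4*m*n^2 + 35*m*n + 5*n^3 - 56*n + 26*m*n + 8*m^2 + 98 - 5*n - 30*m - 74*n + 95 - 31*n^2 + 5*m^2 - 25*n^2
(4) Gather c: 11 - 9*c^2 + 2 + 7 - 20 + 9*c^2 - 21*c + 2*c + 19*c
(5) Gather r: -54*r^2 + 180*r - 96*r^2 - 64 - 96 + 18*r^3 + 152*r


(1) = -12*a^2 + 24*a + z*(-12*a - 12) + 36
(2) = m^2 + m*(3*w + 2) + 2*w^2 + 4*w
(3) = m^2*(13 - n) + m*(-4*n^2 + 61*n - 117) + 5*n^3 - 56*n^2 - 135*n + 234
(4) = 0
(5) = 18*r^3 - 150*r^2 + 332*r - 160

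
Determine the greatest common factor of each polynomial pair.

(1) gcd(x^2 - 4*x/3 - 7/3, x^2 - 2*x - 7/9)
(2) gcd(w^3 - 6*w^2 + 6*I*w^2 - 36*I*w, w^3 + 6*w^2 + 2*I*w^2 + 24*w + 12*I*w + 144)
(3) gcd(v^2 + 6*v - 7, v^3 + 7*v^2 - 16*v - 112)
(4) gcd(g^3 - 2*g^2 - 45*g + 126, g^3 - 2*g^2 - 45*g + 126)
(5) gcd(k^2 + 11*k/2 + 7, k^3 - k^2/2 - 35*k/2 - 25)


(1) = gcd((x - 7/3)*(x + 1), (x - 7/3)*(x + 1/3)) = x - 7/3
(2) = gcd(w*(w - 6)*(w + 6*I), (w + 6)*(w - 4*I)*(w + 6*I)) = w + 6*I
(3) = gcd((v - 1)*(v + 7), (v - 4)*(v + 4)*(v + 7)) = v + 7
(4) = gcd((g - 6)*(g - 3)*(g + 7), (g - 6)*(g - 3)*(g + 7)) = g^3 - 2*g^2 - 45*g + 126
(5) = k + 2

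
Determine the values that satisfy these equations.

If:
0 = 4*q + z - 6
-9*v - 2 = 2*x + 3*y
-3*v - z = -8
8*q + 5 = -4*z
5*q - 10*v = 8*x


Then:
q = 29/8
v = 11/2
x = -295/64
y = -451/32
z = -17/2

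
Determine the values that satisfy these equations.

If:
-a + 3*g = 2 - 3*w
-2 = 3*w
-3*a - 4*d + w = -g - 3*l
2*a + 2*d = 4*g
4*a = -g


Then:
a = -4/13
d = 36/13
g = 16/13
l = 374/117
w = -2/3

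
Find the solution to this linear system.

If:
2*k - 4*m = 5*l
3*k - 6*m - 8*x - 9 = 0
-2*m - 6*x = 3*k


Then:
k = 3/4 - 5*x/6
l = 16*x/15 + 6/5
m = -7*x/4 - 9/8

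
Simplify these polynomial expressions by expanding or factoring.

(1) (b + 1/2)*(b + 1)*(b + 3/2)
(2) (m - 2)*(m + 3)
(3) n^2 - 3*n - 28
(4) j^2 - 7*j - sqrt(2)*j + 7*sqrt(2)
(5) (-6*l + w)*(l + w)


(1) = b^3 + 3*b^2 + 11*b/4 + 3/4
(2) = m^2 + m - 6
(3) = (n - 7)*(n + 4)
(4) = (j - 7)*(j - sqrt(2))
(5) = -6*l^2 - 5*l*w + w^2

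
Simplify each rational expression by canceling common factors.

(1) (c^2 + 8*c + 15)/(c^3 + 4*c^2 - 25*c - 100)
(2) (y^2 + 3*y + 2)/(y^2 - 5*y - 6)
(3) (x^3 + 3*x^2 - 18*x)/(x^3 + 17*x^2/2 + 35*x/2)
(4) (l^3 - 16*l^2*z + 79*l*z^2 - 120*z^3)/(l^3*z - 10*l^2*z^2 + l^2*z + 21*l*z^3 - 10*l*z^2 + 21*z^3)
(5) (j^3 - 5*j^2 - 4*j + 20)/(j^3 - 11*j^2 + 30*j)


(1) = (c + 3)/(c^2 - c - 20)
(2) = (y + 2)/(y - 6)
(3) = (2*x^2 + 6*x - 36)/(2*x^2 + 17*x + 35)
(4) = (-l^2 + 13*l*z - 40*z^2)/(-l^2*z + 7*l*z^2 - l*z + 7*z^2)
(5) = (j^2 - 4)/(j^2 - 6*j)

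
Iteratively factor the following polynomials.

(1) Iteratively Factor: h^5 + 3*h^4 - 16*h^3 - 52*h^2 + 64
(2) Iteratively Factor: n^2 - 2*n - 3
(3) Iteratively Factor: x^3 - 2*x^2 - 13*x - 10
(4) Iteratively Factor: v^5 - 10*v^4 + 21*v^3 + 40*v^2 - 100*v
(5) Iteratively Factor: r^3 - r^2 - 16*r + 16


(1) = (h + 4)*(h^4 - h^3 - 12*h^2 - 4*h + 16) = (h + 2)*(h + 4)*(h^3 - 3*h^2 - 6*h + 8) = (h + 2)^2*(h + 4)*(h^2 - 5*h + 4) = (h - 4)*(h + 2)^2*(h + 4)*(h - 1)
(2) = (n - 3)*(n + 1)
(3) = (x + 2)*(x^2 - 4*x - 5) = (x + 1)*(x + 2)*(x - 5)
(4) = (v + 2)*(v^4 - 12*v^3 + 45*v^2 - 50*v) = v*(v + 2)*(v^3 - 12*v^2 + 45*v - 50) = v*(v - 5)*(v + 2)*(v^2 - 7*v + 10) = v*(v - 5)*(v - 2)*(v + 2)*(v - 5)
(5) = (r + 4)*(r^2 - 5*r + 4) = (r - 4)*(r + 4)*(r - 1)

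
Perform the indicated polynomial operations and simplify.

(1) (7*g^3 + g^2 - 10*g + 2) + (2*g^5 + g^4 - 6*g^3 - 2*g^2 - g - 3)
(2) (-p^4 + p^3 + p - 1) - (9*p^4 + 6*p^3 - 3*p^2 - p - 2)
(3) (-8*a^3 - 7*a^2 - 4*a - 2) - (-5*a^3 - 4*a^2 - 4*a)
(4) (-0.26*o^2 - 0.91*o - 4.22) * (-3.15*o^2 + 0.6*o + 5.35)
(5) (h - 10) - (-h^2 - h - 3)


(1) = 2*g^5 + g^4 + g^3 - g^2 - 11*g - 1
(2) = -10*p^4 - 5*p^3 + 3*p^2 + 2*p + 1
(3) = -3*a^3 - 3*a^2 - 2
(4) = 0.819*o^4 + 2.7105*o^3 + 11.356*o^2 - 7.4005*o - 22.577
(5) = h^2 + 2*h - 7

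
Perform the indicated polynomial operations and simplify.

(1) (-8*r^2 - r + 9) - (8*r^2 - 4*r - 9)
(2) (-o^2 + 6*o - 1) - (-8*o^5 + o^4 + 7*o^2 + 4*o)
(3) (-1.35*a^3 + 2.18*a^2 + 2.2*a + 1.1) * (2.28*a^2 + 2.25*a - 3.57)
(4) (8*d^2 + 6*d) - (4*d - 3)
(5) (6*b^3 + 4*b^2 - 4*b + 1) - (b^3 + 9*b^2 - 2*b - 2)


(1) = -16*r^2 + 3*r + 18
(2) = 8*o^5 - o^4 - 8*o^2 + 2*o - 1
(3) = -3.078*a^5 + 1.9329*a^4 + 14.7405*a^3 - 0.3246*a^2 - 5.379*a - 3.927
(4) = 8*d^2 + 2*d + 3
(5) = 5*b^3 - 5*b^2 - 2*b + 3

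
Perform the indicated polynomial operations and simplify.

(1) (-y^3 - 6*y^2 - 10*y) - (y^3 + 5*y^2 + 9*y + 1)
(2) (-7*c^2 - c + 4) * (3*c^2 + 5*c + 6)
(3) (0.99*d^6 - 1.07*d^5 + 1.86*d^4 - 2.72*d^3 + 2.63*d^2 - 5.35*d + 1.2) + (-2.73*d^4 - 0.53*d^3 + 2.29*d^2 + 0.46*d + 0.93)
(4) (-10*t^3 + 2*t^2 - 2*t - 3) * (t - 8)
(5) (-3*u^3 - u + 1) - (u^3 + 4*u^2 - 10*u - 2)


(1) = -2*y^3 - 11*y^2 - 19*y - 1
(2) = -21*c^4 - 38*c^3 - 35*c^2 + 14*c + 24
(3) = 0.99*d^6 - 1.07*d^5 - 0.87*d^4 - 3.25*d^3 + 4.92*d^2 - 4.89*d + 2.13
(4) = -10*t^4 + 82*t^3 - 18*t^2 + 13*t + 24
(5) = -4*u^3 - 4*u^2 + 9*u + 3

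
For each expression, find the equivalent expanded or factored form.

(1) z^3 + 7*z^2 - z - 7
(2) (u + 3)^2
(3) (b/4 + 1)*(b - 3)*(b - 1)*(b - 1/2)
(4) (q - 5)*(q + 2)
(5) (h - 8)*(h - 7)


(1) = (z - 1)*(z + 1)*(z + 7)
(2) = u^2 + 6*u + 9
(3) = b^4/4 - b^3/8 - 13*b^2/4 + 37*b/8 - 3/2
(4) = q^2 - 3*q - 10
(5) = h^2 - 15*h + 56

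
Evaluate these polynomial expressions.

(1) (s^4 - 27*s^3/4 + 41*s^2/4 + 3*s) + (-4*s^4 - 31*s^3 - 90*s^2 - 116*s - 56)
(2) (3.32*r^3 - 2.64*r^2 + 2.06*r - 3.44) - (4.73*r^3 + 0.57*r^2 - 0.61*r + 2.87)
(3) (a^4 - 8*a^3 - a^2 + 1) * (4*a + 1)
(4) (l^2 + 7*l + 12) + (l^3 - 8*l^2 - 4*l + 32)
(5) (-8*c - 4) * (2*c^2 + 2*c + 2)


(1) = -3*s^4 - 151*s^3/4 - 319*s^2/4 - 113*s - 56
(2) = -1.41*r^3 - 3.21*r^2 + 2.67*r - 6.31
(3) = 4*a^5 - 31*a^4 - 12*a^3 - a^2 + 4*a + 1
(4) = l^3 - 7*l^2 + 3*l + 44
(5) = -16*c^3 - 24*c^2 - 24*c - 8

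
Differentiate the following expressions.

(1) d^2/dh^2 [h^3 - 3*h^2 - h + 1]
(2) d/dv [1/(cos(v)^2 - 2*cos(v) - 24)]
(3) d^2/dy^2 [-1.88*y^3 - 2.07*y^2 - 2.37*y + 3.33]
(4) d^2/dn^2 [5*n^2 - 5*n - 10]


(1) = 6*h - 6
(2) = 2*(cos(v) - 1)*sin(v)/(sin(v)^2 + 2*cos(v) + 23)^2
(3) = -11.28*y - 4.14
(4) = 10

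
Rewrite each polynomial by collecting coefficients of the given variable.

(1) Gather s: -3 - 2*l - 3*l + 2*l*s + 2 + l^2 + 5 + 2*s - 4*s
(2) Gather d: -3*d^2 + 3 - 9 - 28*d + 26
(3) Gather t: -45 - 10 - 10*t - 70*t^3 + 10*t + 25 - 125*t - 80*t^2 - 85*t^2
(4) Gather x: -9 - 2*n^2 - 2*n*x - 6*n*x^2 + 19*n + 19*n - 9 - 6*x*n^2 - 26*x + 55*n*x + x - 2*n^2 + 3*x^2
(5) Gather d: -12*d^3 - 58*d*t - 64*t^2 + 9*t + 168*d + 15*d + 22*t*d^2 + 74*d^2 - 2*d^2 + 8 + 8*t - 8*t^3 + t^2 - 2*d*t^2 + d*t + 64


(1) = l^2 - 5*l + s*(2*l - 2) + 4
(2) = -3*d^2 - 28*d + 20
(3) = -70*t^3 - 165*t^2 - 125*t - 30
(4) = -4*n^2 + 38*n + x^2*(3 - 6*n) + x*(-6*n^2 + 53*n - 25) - 18
(5) = -12*d^3 + d^2*(22*t + 72) + d*(-2*t^2 - 57*t + 183) - 8*t^3 - 63*t^2 + 17*t + 72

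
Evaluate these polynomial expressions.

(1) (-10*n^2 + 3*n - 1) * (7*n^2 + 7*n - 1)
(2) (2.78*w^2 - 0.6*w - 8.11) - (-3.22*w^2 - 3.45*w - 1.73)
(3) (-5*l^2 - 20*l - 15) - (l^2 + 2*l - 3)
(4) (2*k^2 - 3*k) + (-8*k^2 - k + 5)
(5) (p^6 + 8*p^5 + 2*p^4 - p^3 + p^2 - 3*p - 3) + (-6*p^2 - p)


(1) = -70*n^4 - 49*n^3 + 24*n^2 - 10*n + 1
(2) = 6.0*w^2 + 2.85*w - 6.38
(3) = -6*l^2 - 22*l - 12
(4) = -6*k^2 - 4*k + 5
(5) = p^6 + 8*p^5 + 2*p^4 - p^3 - 5*p^2 - 4*p - 3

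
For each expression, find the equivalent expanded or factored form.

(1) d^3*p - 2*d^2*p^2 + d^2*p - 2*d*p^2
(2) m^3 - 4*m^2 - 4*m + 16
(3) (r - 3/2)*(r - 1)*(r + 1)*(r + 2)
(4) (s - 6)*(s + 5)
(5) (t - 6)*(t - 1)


(1) = d*(d - 2*p)*(d*p + p)
(2) = (m - 4)*(m - 2)*(m + 2)
(3) = r^4 + r^3/2 - 4*r^2 - r/2 + 3
(4) = s^2 - s - 30
(5) = t^2 - 7*t + 6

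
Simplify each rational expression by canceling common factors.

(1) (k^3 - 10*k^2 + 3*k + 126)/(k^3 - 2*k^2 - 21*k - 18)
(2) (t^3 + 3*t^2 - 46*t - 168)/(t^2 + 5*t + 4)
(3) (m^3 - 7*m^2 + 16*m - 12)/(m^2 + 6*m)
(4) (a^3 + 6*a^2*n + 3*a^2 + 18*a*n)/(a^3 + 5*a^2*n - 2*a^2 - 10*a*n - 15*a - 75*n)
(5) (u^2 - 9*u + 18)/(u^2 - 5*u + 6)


(1) = (k - 7)/(k + 1)
(2) = (t^2 - t - 42)/(t + 1)
(3) = (m^3 - 7*m^2 + 16*m - 12)/(m^2 + 6*m)
(4) = (a^2 + 6*a*n)/(a^2 + 5*a*n - 5*a - 25*n)
(5) = (u - 6)/(u - 2)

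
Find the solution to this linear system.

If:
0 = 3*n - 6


Then:
n = 2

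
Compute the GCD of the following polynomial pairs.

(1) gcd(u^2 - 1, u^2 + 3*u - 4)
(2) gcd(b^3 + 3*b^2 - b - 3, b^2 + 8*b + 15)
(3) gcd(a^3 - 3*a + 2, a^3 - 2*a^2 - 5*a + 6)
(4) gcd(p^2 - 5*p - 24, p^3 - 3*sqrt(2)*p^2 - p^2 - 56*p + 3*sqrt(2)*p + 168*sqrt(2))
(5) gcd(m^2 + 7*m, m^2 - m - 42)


(1) = gcd((u - 1)*(u + 1), (u - 1)*(u + 4)) = u - 1
(2) = b + 3
(3) = a^2 + a - 2
(4) = p - 8
(5) = 1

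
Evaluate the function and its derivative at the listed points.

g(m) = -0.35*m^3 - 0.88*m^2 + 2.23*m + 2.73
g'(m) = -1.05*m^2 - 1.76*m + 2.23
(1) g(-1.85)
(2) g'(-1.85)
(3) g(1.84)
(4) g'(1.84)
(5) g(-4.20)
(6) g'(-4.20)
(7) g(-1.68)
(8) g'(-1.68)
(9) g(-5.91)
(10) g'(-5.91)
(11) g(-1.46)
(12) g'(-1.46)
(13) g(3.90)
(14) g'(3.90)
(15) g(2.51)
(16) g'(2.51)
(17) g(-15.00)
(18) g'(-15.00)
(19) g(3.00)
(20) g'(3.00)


(1) = -2.19
(2) = 1.89
(3) = 1.67
(4) = -4.56
(5) = 3.77
(6) = -8.90
(7) = -1.84
(8) = 2.22
(9) = 31.06
(10) = -24.04
(11) = -1.31
(12) = 2.56
(13) = -22.72
(14) = -20.60
(15) = -2.75
(16) = -8.80
(17) = 952.53
(18) = -207.62
(19) = -7.95
(20) = -12.50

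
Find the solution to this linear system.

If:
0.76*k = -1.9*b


Then:
b = -0.4*k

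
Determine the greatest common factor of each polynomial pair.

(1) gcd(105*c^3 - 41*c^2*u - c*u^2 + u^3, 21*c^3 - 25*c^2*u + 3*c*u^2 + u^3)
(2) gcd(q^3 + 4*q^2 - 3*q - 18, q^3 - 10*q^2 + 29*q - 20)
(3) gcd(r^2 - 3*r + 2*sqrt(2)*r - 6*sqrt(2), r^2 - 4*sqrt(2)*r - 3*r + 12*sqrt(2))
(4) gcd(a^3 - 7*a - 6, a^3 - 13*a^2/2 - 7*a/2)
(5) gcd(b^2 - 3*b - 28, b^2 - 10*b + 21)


(1) = -21*c^2 + 4*c*u + u^2
(2) = gcd((q - 2)*(q + 3)^2, (q - 5)*(q - 4)*(q - 1)) = 1
(3) = gcd((r - 3)*(r + 2*sqrt(2)), (r - 3)*(r - 4*sqrt(2))) = r - 3
(4) = 1
(5) = b - 7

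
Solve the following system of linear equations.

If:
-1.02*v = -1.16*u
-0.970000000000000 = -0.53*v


Then:
u = 1.61
v = 1.83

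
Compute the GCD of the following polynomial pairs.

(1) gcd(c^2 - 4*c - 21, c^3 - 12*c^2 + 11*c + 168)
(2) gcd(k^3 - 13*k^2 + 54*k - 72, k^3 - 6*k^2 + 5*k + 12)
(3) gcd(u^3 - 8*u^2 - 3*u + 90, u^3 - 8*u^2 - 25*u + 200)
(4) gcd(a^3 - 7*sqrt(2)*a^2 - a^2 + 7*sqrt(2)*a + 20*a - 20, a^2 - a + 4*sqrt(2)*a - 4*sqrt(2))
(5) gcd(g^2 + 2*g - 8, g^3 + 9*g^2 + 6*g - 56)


(1) = c^2 - 4*c - 21
(2) = gcd((k - 6)*(k - 4)*(k - 3), (k - 4)*(k - 3)*(k + 1)) = k^2 - 7*k + 12
(3) = u - 5
(4) = a - 1
(5) = gcd((g - 2)*(g + 4), (g - 2)*(g + 4)*(g + 7)) = g^2 + 2*g - 8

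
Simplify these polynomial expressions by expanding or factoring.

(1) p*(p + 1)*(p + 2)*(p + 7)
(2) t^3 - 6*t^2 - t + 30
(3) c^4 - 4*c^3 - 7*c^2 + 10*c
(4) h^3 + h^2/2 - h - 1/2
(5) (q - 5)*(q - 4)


(1) = p^4 + 10*p^3 + 23*p^2 + 14*p
(2) = (t - 5)*(t - 3)*(t + 2)
(3) = c*(c - 5)*(c - 1)*(c + 2)
(4) = (h - 1)*(h + 1/2)*(h + 1)
(5) = q^2 - 9*q + 20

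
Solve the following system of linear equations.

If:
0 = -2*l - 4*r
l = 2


Then:
l = 2
r = -1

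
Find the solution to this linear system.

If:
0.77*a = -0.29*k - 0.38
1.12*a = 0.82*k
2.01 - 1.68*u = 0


Then:
a = -0.33
k = -0.45
u = 1.20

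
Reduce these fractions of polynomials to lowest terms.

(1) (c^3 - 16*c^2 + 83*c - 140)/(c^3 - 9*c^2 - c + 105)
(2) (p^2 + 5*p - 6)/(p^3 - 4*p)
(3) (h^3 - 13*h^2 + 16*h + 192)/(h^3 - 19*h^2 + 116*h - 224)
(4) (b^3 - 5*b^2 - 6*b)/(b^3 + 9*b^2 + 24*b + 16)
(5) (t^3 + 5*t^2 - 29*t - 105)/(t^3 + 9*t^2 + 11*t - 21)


(1) = (c - 4)/(c + 3)
(2) = (p^2 + 5*p - 6)/(p^3 - 4*p)
(3) = (h^2 - 5*h - 24)/(h^2 - 11*h + 28)
(4) = (b^2 - 6*b)/(b^2 + 8*b + 16)
(5) = (t - 5)/(t - 1)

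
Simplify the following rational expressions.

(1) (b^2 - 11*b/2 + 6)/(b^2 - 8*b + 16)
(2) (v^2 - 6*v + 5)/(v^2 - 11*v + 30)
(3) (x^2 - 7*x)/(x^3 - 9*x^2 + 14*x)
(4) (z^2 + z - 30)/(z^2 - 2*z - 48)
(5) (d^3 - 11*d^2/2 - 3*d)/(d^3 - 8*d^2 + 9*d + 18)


(1) = (2*b - 3)/(2*b - 8)
(2) = (v - 1)/(v - 6)
(3) = 1/(x - 2)
(4) = (z - 5)/(z - 8)
(5) = (2*d^2 + d)/(2*d^2 - 4*d - 6)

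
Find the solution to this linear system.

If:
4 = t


Then:
t = 4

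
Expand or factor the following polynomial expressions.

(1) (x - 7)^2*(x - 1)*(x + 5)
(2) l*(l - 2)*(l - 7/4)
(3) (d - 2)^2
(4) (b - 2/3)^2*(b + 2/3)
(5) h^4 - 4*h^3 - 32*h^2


(1) = x^4 - 10*x^3 - 12*x^2 + 266*x - 245
(2) = l^3 - 15*l^2/4 + 7*l/2
(3) = d^2 - 4*d + 4
(4) = b^3 - 2*b^2/3 - 4*b/9 + 8/27
(5) = h^2*(h - 8)*(h + 4)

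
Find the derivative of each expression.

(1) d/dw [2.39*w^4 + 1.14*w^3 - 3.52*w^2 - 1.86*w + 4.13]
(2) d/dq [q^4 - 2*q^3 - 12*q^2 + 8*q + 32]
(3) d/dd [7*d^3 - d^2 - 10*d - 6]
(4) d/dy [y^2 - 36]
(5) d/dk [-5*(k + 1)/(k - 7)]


(1) = 9.56*w^3 + 3.42*w^2 - 7.04*w - 1.86
(2) = 4*q^3 - 6*q^2 - 24*q + 8
(3) = 21*d^2 - 2*d - 10
(4) = 2*y
(5) = 40/(k - 7)^2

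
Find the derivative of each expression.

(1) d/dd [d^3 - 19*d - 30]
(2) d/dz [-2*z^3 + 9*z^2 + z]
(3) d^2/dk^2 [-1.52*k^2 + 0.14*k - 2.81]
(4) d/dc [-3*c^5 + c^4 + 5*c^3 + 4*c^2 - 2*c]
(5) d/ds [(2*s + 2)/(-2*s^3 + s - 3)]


(1) = 3*d^2 - 19
(2) = -6*z^2 + 18*z + 1
(3) = -3.04000000000000
(4) = -15*c^4 + 4*c^3 + 15*c^2 + 8*c - 2
(5) = 2*(-2*s^3 + s + (s + 1)*(6*s^2 - 1) - 3)/(2*s^3 - s + 3)^2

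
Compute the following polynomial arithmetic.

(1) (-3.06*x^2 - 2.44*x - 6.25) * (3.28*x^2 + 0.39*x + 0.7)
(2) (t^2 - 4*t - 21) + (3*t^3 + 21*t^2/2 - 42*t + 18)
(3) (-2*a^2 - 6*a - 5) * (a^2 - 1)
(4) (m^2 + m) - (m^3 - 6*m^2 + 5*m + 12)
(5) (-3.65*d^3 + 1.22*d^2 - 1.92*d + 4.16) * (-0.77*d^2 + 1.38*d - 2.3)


(1) = -10.0368*x^4 - 9.1966*x^3 - 23.5936*x^2 - 4.1455*x - 4.375
(2) = 3*t^3 + 23*t^2/2 - 46*t - 3
(3) = -2*a^4 - 6*a^3 - 3*a^2 + 6*a + 5
(4) = -m^3 + 7*m^2 - 4*m - 12
(5) = 2.8105*d^5 - 5.9764*d^4 + 11.557*d^3 - 8.6588*d^2 + 10.1568*d - 9.568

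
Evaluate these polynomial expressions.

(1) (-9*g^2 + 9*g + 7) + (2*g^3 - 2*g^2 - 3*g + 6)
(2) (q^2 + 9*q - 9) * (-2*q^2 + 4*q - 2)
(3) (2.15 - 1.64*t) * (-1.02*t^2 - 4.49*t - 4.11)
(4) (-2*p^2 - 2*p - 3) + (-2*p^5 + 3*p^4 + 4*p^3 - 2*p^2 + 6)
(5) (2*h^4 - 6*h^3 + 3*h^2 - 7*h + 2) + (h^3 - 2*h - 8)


(1) = 2*g^3 - 11*g^2 + 6*g + 13
(2) = -2*q^4 - 14*q^3 + 52*q^2 - 54*q + 18
(3) = 1.6728*t^3 + 5.1706*t^2 - 2.9131*t - 8.8365
(4) = -2*p^5 + 3*p^4 + 4*p^3 - 4*p^2 - 2*p + 3
(5) = 2*h^4 - 5*h^3 + 3*h^2 - 9*h - 6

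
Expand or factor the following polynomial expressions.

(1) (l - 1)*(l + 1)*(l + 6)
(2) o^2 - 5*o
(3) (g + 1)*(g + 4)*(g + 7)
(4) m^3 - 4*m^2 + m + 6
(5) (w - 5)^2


(1) = l^3 + 6*l^2 - l - 6
(2) = o*(o - 5)
(3) = g^3 + 12*g^2 + 39*g + 28
(4) = (m - 3)*(m - 2)*(m + 1)
(5) = w^2 - 10*w + 25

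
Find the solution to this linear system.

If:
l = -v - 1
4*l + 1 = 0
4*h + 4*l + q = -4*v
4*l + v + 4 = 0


Then:
No Solution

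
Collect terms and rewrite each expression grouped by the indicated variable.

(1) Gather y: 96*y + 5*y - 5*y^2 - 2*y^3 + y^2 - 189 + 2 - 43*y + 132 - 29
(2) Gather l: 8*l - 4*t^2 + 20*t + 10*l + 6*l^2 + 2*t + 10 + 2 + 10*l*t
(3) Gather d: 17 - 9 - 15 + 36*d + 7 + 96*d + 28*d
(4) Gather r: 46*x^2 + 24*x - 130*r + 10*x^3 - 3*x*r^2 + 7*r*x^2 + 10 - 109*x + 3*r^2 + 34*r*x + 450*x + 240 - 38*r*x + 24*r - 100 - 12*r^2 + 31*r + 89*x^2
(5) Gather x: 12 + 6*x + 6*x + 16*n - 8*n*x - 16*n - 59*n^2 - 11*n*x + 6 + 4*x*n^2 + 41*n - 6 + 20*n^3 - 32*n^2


(1) = -2*y^3 - 4*y^2 + 58*y - 84
(2) = 6*l^2 + l*(10*t + 18) - 4*t^2 + 22*t + 12
(3) = 160*d
(4) = r^2*(-3*x - 9) + r*(7*x^2 - 4*x - 75) + 10*x^3 + 135*x^2 + 365*x + 150
(5) = 20*n^3 - 91*n^2 + 41*n + x*(4*n^2 - 19*n + 12) + 12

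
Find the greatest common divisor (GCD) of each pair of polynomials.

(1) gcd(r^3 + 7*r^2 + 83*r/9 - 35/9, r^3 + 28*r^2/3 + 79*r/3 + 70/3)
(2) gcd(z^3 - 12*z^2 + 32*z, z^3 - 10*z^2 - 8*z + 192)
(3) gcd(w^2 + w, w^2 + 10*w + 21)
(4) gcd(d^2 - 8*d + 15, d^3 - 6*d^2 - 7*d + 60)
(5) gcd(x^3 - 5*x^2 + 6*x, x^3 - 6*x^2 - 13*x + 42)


(1) = gcd((r - 1/3)*(r + 7/3)*(r + 5), (r + 2)*(r + 7/3)*(r + 5)) = r^2 + 22*r/3 + 35/3
(2) = z - 8
(3) = gcd(w*(w + 1), (w + 3)*(w + 7)) = 1
(4) = d - 5
(5) = gcd(x*(x - 3)*(x - 2), (x - 7)*(x - 2)*(x + 3)) = x - 2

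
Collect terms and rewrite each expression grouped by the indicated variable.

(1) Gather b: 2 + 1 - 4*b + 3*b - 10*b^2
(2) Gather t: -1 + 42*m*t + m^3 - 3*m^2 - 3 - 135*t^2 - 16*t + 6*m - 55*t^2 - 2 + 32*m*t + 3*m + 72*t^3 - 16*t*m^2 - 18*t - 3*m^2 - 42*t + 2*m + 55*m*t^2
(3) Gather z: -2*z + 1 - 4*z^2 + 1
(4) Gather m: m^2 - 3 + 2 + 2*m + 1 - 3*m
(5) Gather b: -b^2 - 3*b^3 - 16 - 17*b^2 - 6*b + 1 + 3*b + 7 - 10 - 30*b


(1) = -10*b^2 - b + 3
(2) = m^3 - 6*m^2 + 11*m + 72*t^3 + t^2*(55*m - 190) + t*(-16*m^2 + 74*m - 76) - 6
(3) = -4*z^2 - 2*z + 2
(4) = m^2 - m
(5) = -3*b^3 - 18*b^2 - 33*b - 18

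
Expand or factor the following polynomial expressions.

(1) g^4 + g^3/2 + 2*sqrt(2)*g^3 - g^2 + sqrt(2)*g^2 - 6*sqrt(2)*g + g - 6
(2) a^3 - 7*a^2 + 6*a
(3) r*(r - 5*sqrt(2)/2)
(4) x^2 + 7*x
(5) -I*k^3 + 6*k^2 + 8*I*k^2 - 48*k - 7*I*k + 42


(1) = (g - 3/2)*(g + 2)*(g + sqrt(2))^2
(2) = a*(a - 6)*(a - 1)
(3) = r^2 - 5*sqrt(2)*r/2
(4) = x*(x + 7)
(5) = (k - 7)*(k + 6*I)*(-I*k + I)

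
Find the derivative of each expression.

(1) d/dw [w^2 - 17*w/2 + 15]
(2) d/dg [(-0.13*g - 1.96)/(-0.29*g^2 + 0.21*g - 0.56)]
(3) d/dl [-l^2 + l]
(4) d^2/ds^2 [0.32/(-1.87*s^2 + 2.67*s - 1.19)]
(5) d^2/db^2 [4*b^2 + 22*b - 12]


(1) = 2*w - 17/2
(2) = (-0.0377*g^2 - 1.1368*g + 0.4844)/(0.0841*g^4 - 0.1218*g^3 + 0.3689*g^2 - 0.2352*g + 0.3136)
(3) = 1 - 2*l
(4) = (2.238016*s^2 - 3.195456*s - 0.32*(3.74*s - 2.67)*(7.48*s - 5.34) + 1.424192)/(1.87*s^2 - 2.67*s + 1.19)^3
(5) = 8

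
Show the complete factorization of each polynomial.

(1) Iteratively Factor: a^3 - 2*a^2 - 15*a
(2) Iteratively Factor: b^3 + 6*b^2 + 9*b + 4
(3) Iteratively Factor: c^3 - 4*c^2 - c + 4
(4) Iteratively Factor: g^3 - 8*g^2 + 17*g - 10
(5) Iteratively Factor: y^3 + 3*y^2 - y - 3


(1) = (a + 3)*(a^2 - 5*a) = a*(a + 3)*(a - 5)
(2) = (b + 1)*(b^2 + 5*b + 4) = (b + 1)*(b + 4)*(b + 1)
(3) = (c - 1)*(c^2 - 3*c - 4) = (c - 4)*(c - 1)*(c + 1)
(4) = (g - 1)*(g^2 - 7*g + 10) = (g - 5)*(g - 1)*(g - 2)
(5) = (y - 1)*(y^2 + 4*y + 3) = (y - 1)*(y + 3)*(y + 1)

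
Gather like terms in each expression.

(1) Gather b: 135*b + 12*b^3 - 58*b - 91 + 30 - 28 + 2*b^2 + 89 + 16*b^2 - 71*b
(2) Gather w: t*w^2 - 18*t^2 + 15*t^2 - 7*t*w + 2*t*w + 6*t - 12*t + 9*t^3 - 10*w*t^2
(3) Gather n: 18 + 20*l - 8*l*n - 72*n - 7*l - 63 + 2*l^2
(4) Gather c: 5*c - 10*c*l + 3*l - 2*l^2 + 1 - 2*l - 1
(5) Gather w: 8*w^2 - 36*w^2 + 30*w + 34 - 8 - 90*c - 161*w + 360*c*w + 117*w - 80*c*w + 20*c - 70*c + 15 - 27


(1) = 12*b^3 + 18*b^2 + 6*b
(2) = 9*t^3 - 3*t^2 + t*w^2 - 6*t + w*(-10*t^2 - 5*t)
(3) = 2*l^2 + 13*l + n*(-8*l - 72) - 45
(4) = c*(5 - 10*l) - 2*l^2 + l
(5) = -140*c - 28*w^2 + w*(280*c - 14) + 14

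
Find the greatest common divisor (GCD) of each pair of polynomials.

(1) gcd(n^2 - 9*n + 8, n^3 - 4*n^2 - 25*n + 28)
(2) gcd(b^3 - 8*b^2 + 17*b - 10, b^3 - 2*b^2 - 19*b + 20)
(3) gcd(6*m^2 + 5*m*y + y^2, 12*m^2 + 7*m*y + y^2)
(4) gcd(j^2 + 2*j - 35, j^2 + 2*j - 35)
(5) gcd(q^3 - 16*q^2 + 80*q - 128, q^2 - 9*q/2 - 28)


(1) = gcd((n - 8)*(n - 1), (n - 7)*(n - 1)*(n + 4)) = n - 1
(2) = gcd((b - 5)*(b - 2)*(b - 1), (b - 5)*(b - 1)*(b + 4)) = b^2 - 6*b + 5
(3) = gcd((2*m + y)*(3*m + y), (3*m + y)*(4*m + y)) = 3*m + y
(4) = j^2 + 2*j - 35
(5) = gcd((q - 8)*(q - 4)^2, (q - 8)*(q + 7/2)) = q - 8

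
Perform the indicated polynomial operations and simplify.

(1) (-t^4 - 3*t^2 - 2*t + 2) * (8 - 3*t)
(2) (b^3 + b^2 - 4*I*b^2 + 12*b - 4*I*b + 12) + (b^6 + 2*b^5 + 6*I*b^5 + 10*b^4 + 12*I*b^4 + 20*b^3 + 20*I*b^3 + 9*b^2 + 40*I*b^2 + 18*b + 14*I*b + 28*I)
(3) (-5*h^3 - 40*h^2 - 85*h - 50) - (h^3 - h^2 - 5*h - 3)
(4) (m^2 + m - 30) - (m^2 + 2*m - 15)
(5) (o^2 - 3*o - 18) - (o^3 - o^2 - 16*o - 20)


(1) = 3*t^5 - 8*t^4 + 9*t^3 - 18*t^2 - 22*t + 16
(2) = b^6 + 2*b^5 + 6*I*b^5 + 10*b^4 + 12*I*b^4 + 21*b^3 + 20*I*b^3 + 10*b^2 + 36*I*b^2 + 30*b + 10*I*b + 12 + 28*I
(3) = -6*h^3 - 39*h^2 - 80*h - 47
(4) = -m - 15
(5) = -o^3 + 2*o^2 + 13*o + 2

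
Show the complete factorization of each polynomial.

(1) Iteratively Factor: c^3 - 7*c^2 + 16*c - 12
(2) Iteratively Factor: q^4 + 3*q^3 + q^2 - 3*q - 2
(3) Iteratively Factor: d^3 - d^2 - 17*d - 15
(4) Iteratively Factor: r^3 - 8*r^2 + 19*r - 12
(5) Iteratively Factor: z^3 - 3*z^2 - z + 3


(1) = (c - 3)*(c^2 - 4*c + 4) = (c - 3)*(c - 2)*(c - 2)
(2) = (q - 1)*(q^3 + 4*q^2 + 5*q + 2) = (q - 1)*(q + 1)*(q^2 + 3*q + 2) = (q - 1)*(q + 1)*(q + 2)*(q + 1)
(3) = (d + 3)*(d^2 - 4*d - 5) = (d + 1)*(d + 3)*(d - 5)
(4) = (r - 1)*(r^2 - 7*r + 12) = (r - 4)*(r - 1)*(r - 3)
(5) = (z - 1)*(z^2 - 2*z - 3) = (z - 1)*(z + 1)*(z - 3)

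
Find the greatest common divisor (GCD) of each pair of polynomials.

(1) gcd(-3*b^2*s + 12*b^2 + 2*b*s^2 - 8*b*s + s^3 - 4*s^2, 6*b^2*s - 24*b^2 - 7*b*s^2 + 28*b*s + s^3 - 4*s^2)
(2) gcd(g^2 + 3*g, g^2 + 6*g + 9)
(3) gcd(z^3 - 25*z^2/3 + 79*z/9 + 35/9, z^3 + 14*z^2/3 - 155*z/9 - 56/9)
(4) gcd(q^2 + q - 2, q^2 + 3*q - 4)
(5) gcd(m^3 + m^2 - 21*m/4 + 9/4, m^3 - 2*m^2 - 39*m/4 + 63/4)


(1) = -b*s + 4*b + s^2 - 4*s
(2) = g + 3
(3) = z + 1/3
(4) = gcd((q - 1)*(q + 2), (q - 1)*(q + 4)) = q - 1
(5) = m^2 + 3*m/2 - 9/2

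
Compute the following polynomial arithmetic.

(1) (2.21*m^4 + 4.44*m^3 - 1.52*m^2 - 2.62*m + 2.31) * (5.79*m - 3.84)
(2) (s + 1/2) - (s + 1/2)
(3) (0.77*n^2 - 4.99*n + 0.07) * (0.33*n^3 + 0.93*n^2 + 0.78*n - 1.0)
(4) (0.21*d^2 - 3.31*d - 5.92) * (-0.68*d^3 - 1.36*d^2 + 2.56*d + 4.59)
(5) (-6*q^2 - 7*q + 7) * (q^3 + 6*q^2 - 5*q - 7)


(1) = 12.7959*m^5 + 17.2212*m^4 - 25.8504*m^3 - 9.333*m^2 + 23.4357*m - 8.8704
(2) = 0
(3) = 0.2541*n^5 - 0.9306*n^4 - 4.017*n^3 - 4.5971*n^2 + 5.0446*n - 0.07
(4) = -0.1428*d^5 + 1.9652*d^4 + 9.0648*d^3 + 0.5415*d^2 - 30.3481*d - 27.1728
(5) = -6*q^5 - 43*q^4 - 5*q^3 + 119*q^2 + 14*q - 49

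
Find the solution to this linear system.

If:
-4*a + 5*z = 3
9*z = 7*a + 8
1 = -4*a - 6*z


Then:
No Solution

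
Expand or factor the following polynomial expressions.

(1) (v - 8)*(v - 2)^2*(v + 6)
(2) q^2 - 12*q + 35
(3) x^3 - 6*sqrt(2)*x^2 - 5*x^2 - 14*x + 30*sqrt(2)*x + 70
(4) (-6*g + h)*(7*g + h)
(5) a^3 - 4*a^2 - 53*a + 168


(1) = v^4 - 6*v^3 - 36*v^2 + 184*v - 192
(2) = (q - 7)*(q - 5)
(3) = (x - 5)*(x - 7*sqrt(2))*(x + sqrt(2))
(4) = -42*g^2 + g*h + h^2
(5) = (a - 8)*(a - 3)*(a + 7)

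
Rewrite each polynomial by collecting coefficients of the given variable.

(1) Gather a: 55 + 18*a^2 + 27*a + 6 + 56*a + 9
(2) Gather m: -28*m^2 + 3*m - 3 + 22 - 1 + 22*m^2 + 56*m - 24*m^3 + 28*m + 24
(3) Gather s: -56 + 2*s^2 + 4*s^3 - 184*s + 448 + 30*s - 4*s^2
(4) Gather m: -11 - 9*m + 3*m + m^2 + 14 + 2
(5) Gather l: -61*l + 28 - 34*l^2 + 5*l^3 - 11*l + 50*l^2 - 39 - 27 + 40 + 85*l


(1) = 18*a^2 + 83*a + 70
(2) = -24*m^3 - 6*m^2 + 87*m + 42
(3) = 4*s^3 - 2*s^2 - 154*s + 392
(4) = m^2 - 6*m + 5
(5) = 5*l^3 + 16*l^2 + 13*l + 2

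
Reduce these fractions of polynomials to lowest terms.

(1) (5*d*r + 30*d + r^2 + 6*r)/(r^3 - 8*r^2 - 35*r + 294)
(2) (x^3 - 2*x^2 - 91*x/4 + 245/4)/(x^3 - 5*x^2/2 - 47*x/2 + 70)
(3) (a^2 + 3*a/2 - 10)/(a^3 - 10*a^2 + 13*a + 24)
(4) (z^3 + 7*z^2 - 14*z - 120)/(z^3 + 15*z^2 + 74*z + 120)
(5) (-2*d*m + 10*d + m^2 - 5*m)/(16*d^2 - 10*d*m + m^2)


(1) = (5*d + r)/(r^2 - 14*r + 49)
(2) = (2*x - 7)/(2*x - 8)
(3) = (2*a^2 + 3*a - 20)/(2*a^3 - 20*a^2 + 26*a + 48)
(4) = (z - 4)/(z + 4)
(5) = (5 - m)/(8*d - m)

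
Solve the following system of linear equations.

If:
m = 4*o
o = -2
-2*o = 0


Then:
No Solution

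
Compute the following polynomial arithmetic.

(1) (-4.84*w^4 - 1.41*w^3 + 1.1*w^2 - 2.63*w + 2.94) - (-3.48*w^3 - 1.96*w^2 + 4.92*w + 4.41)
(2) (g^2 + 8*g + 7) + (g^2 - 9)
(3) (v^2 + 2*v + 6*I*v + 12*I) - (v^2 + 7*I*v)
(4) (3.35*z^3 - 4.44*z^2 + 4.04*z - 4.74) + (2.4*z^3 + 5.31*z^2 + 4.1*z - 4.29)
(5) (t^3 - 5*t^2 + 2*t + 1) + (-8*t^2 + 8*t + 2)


(1) = -4.84*w^4 + 2.07*w^3 + 3.06*w^2 - 7.55*w - 1.47
(2) = 2*g^2 + 8*g - 2
(3) = 2*v - I*v + 12*I
(4) = 5.75*z^3 + 0.87*z^2 + 8.14*z - 9.03
(5) = t^3 - 13*t^2 + 10*t + 3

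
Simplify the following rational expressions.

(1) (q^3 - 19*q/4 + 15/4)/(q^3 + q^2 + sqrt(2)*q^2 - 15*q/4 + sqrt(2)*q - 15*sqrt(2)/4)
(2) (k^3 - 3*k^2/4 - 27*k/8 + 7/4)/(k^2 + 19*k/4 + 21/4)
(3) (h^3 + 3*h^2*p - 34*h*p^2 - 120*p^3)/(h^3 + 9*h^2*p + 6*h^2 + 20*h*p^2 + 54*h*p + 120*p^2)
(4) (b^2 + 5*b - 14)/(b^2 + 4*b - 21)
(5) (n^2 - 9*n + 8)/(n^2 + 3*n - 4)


(1) = (16*q - 16)/(16*q + 16*sqrt(2))
(2) = (2*k^2 - 5*k + 2)/(2*k + 6)
(3) = (h - 6*p)/(h + 6)
(4) = (b - 2)/(b - 3)
(5) = (n - 8)/(n + 4)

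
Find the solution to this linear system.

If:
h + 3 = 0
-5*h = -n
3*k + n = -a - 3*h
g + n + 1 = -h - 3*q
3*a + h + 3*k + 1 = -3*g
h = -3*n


Then:
No Solution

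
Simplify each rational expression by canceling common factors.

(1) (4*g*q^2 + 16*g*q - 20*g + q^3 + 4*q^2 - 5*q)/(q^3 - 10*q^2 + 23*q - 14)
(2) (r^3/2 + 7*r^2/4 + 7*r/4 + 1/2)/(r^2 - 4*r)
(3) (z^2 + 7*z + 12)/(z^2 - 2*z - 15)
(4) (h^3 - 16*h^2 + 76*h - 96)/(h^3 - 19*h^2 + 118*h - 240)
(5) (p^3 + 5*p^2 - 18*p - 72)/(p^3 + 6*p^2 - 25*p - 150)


(1) = (4*g*q + 20*g + q^2 + 5*q)/(q^2 - 9*q + 14)
(2) = (2*r^3 + 7*r^2 + 7*r + 2)/(4*r^2 - 16*r)
(3) = (z + 4)/(z - 5)
(4) = (h - 2)/(h - 5)
(5) = (p^2 - p - 12)/(p^2 - 25)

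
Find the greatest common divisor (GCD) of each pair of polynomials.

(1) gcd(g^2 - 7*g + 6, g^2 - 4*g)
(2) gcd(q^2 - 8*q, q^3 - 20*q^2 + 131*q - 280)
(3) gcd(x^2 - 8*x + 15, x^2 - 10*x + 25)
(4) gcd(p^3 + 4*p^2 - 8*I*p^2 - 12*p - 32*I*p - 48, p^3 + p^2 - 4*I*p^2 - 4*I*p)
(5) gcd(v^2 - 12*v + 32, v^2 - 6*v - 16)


(1) = gcd((g - 6)*(g - 1), g*(g - 4)) = 1
(2) = q - 8
(3) = x - 5
(4) = gcd((p + 4)*(p - 6*I)*(p - 2*I), p*(p + 1)*(p - 4*I)) = 1
(5) = gcd((v - 8)*(v - 4), (v - 8)*(v + 2)) = v - 8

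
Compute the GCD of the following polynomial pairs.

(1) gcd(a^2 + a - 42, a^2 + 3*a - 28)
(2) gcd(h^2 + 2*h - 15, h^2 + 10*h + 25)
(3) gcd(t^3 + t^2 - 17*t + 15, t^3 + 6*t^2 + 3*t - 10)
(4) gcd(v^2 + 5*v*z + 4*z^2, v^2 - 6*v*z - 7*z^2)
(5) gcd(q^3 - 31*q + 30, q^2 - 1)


(1) = a + 7
(2) = gcd((h - 3)*(h + 5), (h + 5)^2) = h + 5
(3) = gcd((t - 3)*(t - 1)*(t + 5), (t - 1)*(t + 2)*(t + 5)) = t^2 + 4*t - 5
(4) = gcd((v + z)*(v + 4*z), (v - 7*z)*(v + z)) = v + z
(5) = gcd((q - 5)*(q - 1)*(q + 6), (q - 1)*(q + 1)) = q - 1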